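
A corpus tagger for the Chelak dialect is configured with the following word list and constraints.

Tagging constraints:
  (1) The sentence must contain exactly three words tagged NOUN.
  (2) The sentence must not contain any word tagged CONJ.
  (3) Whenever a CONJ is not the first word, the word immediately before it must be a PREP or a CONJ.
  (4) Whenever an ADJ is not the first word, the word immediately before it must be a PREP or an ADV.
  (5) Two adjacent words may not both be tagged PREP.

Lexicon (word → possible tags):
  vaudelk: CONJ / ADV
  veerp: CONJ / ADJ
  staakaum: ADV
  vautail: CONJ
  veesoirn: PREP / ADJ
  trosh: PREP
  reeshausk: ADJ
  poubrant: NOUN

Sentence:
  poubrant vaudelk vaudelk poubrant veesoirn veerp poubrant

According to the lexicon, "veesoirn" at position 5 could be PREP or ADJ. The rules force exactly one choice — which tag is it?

PREP

Candidates per position — 1:poubrant {NOUN}; 2:vaudelk {CONJ,ADV}; 3:vaudelk {CONJ,ADV}; 4:poubrant {NOUN}; 5:veesoirn {PREP,ADJ}; 6:veerp {CONJ,ADJ}; 7:poubrant {NOUN}.
Position 2: tagging it CONJ would leave rule 2 unsatisfiable, so it must be ADV.
Position 3: tagging it CONJ would leave rule 2 unsatisfiable, so it must be ADV.
Position 5: tagging it ADJ would leave rule 4 unsatisfiable, so it must be PREP.
Position 6: tagging it CONJ would leave rule 2 unsatisfiable, so it must be ADJ.
The unique satisfying tagging is: NOUN ADV ADV NOUN PREP ADJ NOUN.
Check: rule 1 satisfied; rule 2 satisfied; rule 3 satisfied; rule 4 satisfied; rule 5 satisfied.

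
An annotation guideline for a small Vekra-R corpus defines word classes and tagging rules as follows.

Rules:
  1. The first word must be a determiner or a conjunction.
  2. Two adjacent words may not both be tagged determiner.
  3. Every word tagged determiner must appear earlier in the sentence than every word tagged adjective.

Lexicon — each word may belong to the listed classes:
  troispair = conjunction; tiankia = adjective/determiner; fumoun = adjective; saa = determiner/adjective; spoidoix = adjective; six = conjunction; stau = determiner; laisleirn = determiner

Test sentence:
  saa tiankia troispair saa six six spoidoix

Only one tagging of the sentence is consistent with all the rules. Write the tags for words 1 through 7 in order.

determiner adjective conjunction adjective conjunction conjunction adjective

Candidates per position — 1:saa {determiner,adjective}; 2:tiankia {adjective,determiner}; 3:troispair {conjunction}; 4:saa {determiner,adjective}; 5:six {conjunction}; 6:six {conjunction}; 7:spoidoix {adjective}.
Position 1: tagging it adjective would leave rule 1 unsatisfiable, so it must be determiner.
Position 2: tagging it determiner would leave rule 2 unsatisfiable, so it must be adjective.
Position 4: tagging it determiner would leave rule 3 unsatisfiable, so it must be adjective.
That leaves exactly one tagging: determiner adjective conjunction adjective conjunction conjunction adjective.
Checking: rule 1 ok; rule 2 ok; rule 3 ok.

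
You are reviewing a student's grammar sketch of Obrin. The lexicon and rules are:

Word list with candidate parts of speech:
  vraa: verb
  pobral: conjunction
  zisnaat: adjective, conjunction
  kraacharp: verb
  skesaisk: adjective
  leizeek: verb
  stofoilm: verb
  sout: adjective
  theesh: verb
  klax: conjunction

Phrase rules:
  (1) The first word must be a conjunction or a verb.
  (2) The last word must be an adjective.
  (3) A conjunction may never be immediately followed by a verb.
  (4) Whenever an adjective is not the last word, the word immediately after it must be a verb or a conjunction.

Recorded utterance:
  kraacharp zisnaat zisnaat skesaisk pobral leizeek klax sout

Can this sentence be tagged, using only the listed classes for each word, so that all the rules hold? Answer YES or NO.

NO

Candidates per position — 1:kraacharp {verb}; 2:zisnaat {adjective,conjunction}; 3:zisnaat {adjective,conjunction}; 4:skesaisk {adjective}; 5:pobral {conjunction}; 6:leizeek {verb}; 7:klax {conjunction}; 8:sout {adjective}.
Rule 3 cannot be satisfied by any choice of tags from the lexicon.
So there is no consistent tagging.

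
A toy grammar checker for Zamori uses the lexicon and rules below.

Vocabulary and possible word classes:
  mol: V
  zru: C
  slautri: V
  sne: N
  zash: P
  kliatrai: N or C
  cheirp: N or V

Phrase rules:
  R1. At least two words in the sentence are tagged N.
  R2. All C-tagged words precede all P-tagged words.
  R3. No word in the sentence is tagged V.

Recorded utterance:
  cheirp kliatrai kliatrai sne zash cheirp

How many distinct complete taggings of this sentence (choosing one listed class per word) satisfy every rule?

Candidates per position — 1:cheirp {N,V}; 2:kliatrai {N,C}; 3:kliatrai {N,C}; 4:sne {N}; 5:zash {P}; 6:cheirp {N,V}.
There are 16 candidate sequences in total.
The sequences that satisfy every rule: N N N N P N; N N C N P N; N C N N P N; N C C N P N.
Count = 4.

4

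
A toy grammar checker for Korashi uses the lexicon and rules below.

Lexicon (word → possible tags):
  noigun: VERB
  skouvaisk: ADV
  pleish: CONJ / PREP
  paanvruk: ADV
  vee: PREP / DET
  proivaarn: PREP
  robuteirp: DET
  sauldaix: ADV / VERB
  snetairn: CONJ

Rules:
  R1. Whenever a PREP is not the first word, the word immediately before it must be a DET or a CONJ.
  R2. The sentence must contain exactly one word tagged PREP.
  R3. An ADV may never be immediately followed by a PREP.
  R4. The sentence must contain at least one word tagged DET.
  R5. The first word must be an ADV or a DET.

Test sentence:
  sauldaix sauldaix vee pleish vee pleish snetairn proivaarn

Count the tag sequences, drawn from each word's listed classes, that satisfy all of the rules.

2

Candidates per position — 1:sauldaix {ADV,VERB}; 2:sauldaix {ADV,VERB}; 3:vee {PREP,DET}; 4:pleish {CONJ,PREP}; 5:vee {PREP,DET}; 6:pleish {CONJ,PREP}; 7:snetairn {CONJ}; 8:proivaarn {PREP}.
There are 64 candidate sequences in total.
The sequences that satisfy every rule: ADV ADV DET CONJ DET CONJ CONJ PREP; ADV VERB DET CONJ DET CONJ CONJ PREP.
Count = 2.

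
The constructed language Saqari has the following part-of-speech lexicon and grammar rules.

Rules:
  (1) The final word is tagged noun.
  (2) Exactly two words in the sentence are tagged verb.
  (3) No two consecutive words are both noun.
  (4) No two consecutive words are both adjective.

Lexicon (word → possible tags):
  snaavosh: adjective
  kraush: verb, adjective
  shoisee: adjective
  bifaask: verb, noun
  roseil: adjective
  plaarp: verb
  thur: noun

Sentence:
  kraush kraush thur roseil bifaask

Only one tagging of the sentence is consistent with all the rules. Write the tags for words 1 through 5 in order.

verb verb noun adjective noun

Candidates per position — 1:kraush {verb,adjective}; 2:kraush {verb,adjective}; 3:thur {noun}; 4:roseil {adjective}; 5:bifaask {verb,noun}.
At position 5, choosing verb makes rule 1 impossible to satisfy; hence noun.
At position 1, choosing adjective makes rule 2 impossible to satisfy; hence verb.
At position 2, choosing adjective makes rule 2 impossible to satisfy; hence verb.
The only consistent sequence is: verb verb noun adjective noun.
Check: rule 1 ok; rule 2 ok; rule 3 ok; rule 4 ok.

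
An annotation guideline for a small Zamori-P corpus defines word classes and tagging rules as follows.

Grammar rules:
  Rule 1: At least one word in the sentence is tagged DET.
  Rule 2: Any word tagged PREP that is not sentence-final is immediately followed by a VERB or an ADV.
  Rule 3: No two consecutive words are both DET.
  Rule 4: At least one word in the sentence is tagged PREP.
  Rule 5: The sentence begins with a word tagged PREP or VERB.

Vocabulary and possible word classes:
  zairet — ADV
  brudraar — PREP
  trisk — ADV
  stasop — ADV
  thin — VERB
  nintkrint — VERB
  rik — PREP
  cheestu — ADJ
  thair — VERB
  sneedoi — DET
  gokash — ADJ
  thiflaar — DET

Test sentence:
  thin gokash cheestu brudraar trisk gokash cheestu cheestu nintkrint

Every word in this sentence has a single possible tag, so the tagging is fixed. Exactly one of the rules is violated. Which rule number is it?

Fixed tagging: VERB ADJ ADJ PREP ADV ADJ ADJ ADJ VERB.
Rule check: R1 violated, R2 holds, R3 holds, R4 holds, R5 holds.
Only rule 1 fails.

1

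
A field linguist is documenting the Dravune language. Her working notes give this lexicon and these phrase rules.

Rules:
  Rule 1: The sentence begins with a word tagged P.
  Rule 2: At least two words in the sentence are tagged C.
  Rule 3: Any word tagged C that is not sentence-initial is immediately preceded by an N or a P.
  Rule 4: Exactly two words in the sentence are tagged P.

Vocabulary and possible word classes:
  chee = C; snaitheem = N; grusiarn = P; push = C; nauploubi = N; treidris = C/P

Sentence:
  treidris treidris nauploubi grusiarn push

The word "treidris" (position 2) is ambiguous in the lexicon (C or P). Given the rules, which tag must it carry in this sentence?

C

Candidates per position — 1:treidris {C,P}; 2:treidris {C,P}; 3:nauploubi {N}; 4:grusiarn {P}; 5:push {C}.
Word 1 cannot be C — rule 1 would then fail for every completion. It is P.
Word 2 cannot be P — rule 2 would then fail for every completion. It is C.
The only consistent sequence is: P C N P C.
Check: rule 1 satisfied; rule 2 satisfied; rule 3 satisfied; rule 4 satisfied.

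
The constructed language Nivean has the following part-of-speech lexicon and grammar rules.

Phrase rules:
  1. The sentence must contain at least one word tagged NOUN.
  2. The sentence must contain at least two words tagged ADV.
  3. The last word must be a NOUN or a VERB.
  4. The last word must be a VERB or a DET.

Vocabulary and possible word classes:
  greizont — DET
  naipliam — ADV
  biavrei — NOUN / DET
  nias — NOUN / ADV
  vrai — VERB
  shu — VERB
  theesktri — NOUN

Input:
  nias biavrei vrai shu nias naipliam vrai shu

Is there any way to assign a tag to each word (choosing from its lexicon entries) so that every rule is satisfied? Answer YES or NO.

YES

Candidates per position — 1:nias {NOUN,ADV}; 2:biavrei {NOUN,DET}; 3:vrai {VERB}; 4:shu {VERB}; 5:nias {NOUN,ADV}; 6:naipliam {ADV}; 7:vrai {VERB}; 8:shu {VERB}.
One satisfying assignment: NOUN DET VERB VERB ADV ADV VERB VERB.
Checking: rule 1 ok; rule 2 ok; rule 3 ok; rule 4 ok.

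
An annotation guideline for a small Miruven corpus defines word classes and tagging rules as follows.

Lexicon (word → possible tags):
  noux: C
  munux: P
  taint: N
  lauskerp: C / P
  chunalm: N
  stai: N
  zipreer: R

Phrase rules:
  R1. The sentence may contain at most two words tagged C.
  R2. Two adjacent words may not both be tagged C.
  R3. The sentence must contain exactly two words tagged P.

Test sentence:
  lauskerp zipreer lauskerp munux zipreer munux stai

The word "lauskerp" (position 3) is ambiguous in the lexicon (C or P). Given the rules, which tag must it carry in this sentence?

C

Candidates per position — 1:lauskerp {C,P}; 2:zipreer {R}; 3:lauskerp {C,P}; 4:munux {P}; 5:zipreer {R}; 6:munux {P}; 7:stai {N}.
Position 1: P is ruled out by rule 3; that leaves C.
Position 3: P is ruled out by rule 3; that leaves C.
That leaves exactly one tagging: C R C P R P N.
Check: rule 1 ✓; rule 2 ✓; rule 3 ✓.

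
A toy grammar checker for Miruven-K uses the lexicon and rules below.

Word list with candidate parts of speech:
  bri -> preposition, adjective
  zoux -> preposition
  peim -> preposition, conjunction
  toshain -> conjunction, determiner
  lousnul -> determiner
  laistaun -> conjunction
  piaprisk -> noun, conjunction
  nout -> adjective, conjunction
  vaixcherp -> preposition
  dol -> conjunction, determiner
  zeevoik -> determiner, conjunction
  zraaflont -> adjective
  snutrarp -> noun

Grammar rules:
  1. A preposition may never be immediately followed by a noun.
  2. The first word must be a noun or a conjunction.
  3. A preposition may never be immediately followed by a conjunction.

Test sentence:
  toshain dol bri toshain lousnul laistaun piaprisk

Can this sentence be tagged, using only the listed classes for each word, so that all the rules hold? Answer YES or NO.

YES

Candidates per position — 1:toshain {conjunction,determiner}; 2:dol {conjunction,determiner}; 3:bri {preposition,adjective}; 4:toshain {conjunction,determiner}; 5:lousnul {determiner}; 6:laistaun {conjunction}; 7:piaprisk {noun,conjunction}.
One satisfying assignment: conjunction determiner adjective determiner determiner conjunction conjunction.
Verifying each rule — rule 1 satisfied; rule 2 satisfied; rule 3 satisfied.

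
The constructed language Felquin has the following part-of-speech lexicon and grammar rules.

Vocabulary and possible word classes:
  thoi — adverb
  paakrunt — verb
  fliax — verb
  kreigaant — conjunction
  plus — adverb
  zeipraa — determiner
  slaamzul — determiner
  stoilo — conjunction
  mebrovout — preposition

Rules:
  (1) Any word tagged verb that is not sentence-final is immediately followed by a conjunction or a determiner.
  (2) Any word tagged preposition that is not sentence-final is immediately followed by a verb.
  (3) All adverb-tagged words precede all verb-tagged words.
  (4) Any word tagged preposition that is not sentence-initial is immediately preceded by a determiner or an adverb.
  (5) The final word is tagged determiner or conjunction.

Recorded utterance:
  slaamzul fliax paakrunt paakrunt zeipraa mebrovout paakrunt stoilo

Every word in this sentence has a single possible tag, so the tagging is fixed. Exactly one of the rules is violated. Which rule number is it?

1

Fixed tagging: determiner verb verb verb determiner preposition verb conjunction.
Checking each rule: R1 ✗, R2 ✓, R3 ✓, R4 ✓, R5 ✓.
Only rule 1 fails.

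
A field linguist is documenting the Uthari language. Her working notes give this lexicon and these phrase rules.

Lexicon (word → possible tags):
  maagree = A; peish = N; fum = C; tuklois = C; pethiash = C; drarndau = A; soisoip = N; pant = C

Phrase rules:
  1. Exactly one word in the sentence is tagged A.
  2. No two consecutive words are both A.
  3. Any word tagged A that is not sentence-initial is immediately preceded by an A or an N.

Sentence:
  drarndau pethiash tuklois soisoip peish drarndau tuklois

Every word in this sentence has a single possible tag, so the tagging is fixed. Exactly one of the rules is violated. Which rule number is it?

Fixed tagging: A C C N N A C.
Applying the rules: R1 ✗, R2 ✓, R3 ✓.
Only rule 1 fails.

1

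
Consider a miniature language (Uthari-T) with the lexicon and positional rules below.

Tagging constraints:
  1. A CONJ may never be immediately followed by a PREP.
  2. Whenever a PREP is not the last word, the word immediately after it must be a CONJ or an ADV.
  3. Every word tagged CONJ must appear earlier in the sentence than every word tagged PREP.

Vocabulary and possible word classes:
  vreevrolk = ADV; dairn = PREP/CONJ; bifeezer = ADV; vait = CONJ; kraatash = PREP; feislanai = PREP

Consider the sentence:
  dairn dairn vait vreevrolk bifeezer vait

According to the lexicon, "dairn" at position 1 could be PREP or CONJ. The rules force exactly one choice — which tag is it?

CONJ

Candidates per position — 1:dairn {PREP,CONJ}; 2:dairn {PREP,CONJ}; 3:vait {CONJ}; 4:vreevrolk {ADV}; 5:bifeezer {ADV}; 6:vait {CONJ}.
Word 1 cannot be PREP — rule 3 would then fail for every completion. It is CONJ.
Word 2 cannot be PREP — rule 1 would then fail for every completion. It is CONJ.
The unique satisfying tagging is: CONJ CONJ CONJ ADV ADV CONJ.
Rule-by-rule: rule 1 satisfied; rule 2 satisfied; rule 3 satisfied.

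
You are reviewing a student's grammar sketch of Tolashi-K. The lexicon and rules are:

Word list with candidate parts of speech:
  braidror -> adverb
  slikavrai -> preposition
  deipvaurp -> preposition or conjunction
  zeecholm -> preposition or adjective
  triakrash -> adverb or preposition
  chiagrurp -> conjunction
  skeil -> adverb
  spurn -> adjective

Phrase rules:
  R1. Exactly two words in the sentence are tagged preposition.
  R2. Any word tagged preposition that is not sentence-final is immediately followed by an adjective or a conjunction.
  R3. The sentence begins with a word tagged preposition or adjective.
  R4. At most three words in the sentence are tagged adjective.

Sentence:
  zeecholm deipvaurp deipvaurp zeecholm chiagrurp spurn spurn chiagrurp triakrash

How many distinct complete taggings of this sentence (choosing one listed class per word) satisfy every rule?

Candidates per position — 1:zeecholm {preposition,adjective}; 2:deipvaurp {preposition,conjunction}; 3:deipvaurp {preposition,conjunction}; 4:zeecholm {preposition,adjective}; 5:chiagrurp {conjunction}; 6:spurn {adjective}; 7:spurn {adjective}; 8:chiagrurp {conjunction}; 9:triakrash {adverb,preposition}.
There are 32 candidate sequences in total.
The sequences that satisfy every rule: preposition conjunction preposition adjective conjunction adjective adjective conjunction adverb; preposition conjunction conjunction preposition conjunction adjective adjective conjunction adverb; preposition conjunction conjunction adjective conjunction adjective adjective conjunction preposition; adjective preposition conjunction preposition conjunction adjective adjective conjunction adverb; adjective conjunction conjunction preposition conjunction adjective adjective conjunction preposition.
Count = 5.

5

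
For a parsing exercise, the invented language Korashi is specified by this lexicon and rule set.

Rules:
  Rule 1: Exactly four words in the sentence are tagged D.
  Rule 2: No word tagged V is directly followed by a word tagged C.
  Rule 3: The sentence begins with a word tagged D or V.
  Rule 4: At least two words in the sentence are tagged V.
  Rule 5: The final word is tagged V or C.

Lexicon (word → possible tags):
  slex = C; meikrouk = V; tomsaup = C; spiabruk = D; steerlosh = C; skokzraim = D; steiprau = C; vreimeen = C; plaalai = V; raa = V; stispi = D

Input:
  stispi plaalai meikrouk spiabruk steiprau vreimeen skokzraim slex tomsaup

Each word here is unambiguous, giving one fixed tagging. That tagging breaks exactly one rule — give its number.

1

Fixed tagging: D V V D C C D C C.
Applying the rules: R1 fail, R2 pass, R3 pass, R4 pass, R5 pass.
Only rule 1 fails.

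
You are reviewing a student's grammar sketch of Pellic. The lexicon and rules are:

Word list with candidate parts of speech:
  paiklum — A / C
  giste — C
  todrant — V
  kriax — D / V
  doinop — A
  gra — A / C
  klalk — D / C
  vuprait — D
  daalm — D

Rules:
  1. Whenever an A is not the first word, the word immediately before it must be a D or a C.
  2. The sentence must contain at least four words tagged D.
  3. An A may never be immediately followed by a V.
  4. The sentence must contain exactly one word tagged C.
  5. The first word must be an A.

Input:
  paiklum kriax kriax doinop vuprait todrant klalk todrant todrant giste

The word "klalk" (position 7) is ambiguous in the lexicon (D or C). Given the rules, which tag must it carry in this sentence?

D

Candidates per position — 1:paiklum {A,C}; 2:kriax {D,V}; 3:kriax {D,V}; 4:doinop {A}; 5:vuprait {D}; 6:todrant {V}; 7:klalk {D,C}; 8:todrant {V}; 9:todrant {V}; 10:giste {C}.
Word 1 cannot be C — rule 4 would then fail for every completion. It is A.
Word 2 cannot be V — rule 2 would then fail for every completion. It is D.
Word 3 cannot be V — rule 1 would then fail for every completion. It is D.
Word 7 cannot be C — rule 2 would then fail for every completion. It is D.
The unique satisfying tagging is: A D D A D V D V V C.
Check: rule 1 satisfied; rule 2 satisfied; rule 3 satisfied; rule 4 satisfied; rule 5 satisfied.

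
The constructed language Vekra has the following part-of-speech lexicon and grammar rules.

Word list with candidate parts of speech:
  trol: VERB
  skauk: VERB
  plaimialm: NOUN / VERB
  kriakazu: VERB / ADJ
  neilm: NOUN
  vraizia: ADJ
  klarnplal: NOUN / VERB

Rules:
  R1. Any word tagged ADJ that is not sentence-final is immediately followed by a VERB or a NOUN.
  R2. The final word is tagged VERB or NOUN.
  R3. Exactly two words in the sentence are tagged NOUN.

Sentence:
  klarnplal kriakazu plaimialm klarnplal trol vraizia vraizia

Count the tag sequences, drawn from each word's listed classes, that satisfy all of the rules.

Candidates per position — 1:klarnplal {NOUN,VERB}; 2:kriakazu {VERB,ADJ}; 3:plaimialm {NOUN,VERB}; 4:klarnplal {NOUN,VERB}; 5:trol {VERB}; 6:vraizia {ADJ}; 7:vraizia {ADJ}.
There are 16 candidate sequences in total.
Rule 1 cannot be satisfied by any choice of tags from the lexicon.
So there is no consistent tagging.
Count = 0.

0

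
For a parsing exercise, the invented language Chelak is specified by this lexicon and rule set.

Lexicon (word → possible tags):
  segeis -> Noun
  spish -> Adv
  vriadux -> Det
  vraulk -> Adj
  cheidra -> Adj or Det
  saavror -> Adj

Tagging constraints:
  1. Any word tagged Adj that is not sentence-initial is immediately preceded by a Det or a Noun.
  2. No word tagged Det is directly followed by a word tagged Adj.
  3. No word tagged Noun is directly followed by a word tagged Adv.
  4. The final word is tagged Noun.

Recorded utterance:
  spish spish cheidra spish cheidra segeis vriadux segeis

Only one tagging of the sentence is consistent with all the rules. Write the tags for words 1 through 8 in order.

Adv Adv Det Adv Det Noun Det Noun

Candidates per position — 1:spish {Adv}; 2:spish {Adv}; 3:cheidra {Adj,Det}; 4:spish {Adv}; 5:cheidra {Adj,Det}; 6:segeis {Noun}; 7:vriadux {Det}; 8:segeis {Noun}.
At position 3, choosing Adj makes rule 1 impossible to satisfy; hence Det.
At position 5, choosing Adj makes rule 1 impossible to satisfy; hence Det.
The only consistent sequence is: Adv Adv Det Adv Det Noun Det Noun.
Rule-by-rule: rule 1 holds; rule 2 holds; rule 3 holds; rule 4 holds.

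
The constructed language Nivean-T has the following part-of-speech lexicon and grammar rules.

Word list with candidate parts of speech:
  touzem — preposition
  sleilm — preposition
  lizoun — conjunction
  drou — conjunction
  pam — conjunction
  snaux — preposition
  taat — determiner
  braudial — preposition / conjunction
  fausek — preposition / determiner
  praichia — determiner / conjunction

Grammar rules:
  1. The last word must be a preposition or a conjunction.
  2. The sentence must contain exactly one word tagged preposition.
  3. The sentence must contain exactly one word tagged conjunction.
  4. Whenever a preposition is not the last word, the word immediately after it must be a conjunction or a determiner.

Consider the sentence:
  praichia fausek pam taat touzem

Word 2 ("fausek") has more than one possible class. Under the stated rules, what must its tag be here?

determiner

Candidates per position — 1:praichia {determiner,conjunction}; 2:fausek {preposition,determiner}; 3:pam {conjunction}; 4:taat {determiner}; 5:touzem {preposition}.
Position 1: conjunction is ruled out by rule 3; that leaves determiner.
Position 2: preposition is ruled out by rule 2; that leaves determiner.
That leaves exactly one tagging: determiner determiner conjunction determiner preposition.
Rule-by-rule: rule 1 holds; rule 2 holds; rule 3 holds; rule 4 holds.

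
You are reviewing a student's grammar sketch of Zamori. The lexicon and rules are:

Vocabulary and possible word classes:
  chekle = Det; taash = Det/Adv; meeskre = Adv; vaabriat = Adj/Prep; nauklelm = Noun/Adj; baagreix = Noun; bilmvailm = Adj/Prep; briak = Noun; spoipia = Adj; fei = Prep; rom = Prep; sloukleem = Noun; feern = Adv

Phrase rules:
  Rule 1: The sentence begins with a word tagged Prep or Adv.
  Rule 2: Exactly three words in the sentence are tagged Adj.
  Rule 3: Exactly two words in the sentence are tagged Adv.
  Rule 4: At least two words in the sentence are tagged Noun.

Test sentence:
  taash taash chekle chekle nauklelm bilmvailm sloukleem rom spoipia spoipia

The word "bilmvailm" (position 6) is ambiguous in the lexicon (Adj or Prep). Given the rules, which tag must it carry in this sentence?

Adj

Candidates per position — 1:taash {Det,Adv}; 2:taash {Det,Adv}; 3:chekle {Det}; 4:chekle {Det}; 5:nauklelm {Noun,Adj}; 6:bilmvailm {Adj,Prep}; 7:sloukleem {Noun}; 8:rom {Prep}; 9:spoipia {Adj}; 10:spoipia {Adj}.
At position 1, choosing Det makes rule 1 impossible to satisfy; hence Adv.
At position 2, choosing Det makes rule 3 impossible to satisfy; hence Adv.
At position 5, choosing Adj makes rule 4 impossible to satisfy; hence Noun.
At position 6, choosing Prep makes rule 2 impossible to satisfy; hence Adj.
So the tagging must be: Adv Adv Det Det Noun Adj Noun Prep Adj Adj.
Rule-by-rule: rule 1 ok; rule 2 ok; rule 3 ok; rule 4 ok.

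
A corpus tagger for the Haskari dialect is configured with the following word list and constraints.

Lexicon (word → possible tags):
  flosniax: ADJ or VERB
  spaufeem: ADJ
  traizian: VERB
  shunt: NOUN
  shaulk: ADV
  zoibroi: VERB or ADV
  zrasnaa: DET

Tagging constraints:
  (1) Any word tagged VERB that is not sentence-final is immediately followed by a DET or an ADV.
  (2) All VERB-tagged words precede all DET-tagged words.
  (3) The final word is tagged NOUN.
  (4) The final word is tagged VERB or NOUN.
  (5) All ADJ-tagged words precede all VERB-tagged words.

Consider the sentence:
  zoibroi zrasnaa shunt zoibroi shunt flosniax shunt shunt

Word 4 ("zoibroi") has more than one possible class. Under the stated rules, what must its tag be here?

ADV

Candidates per position — 1:zoibroi {VERB,ADV}; 2:zrasnaa {DET}; 3:shunt {NOUN}; 4:zoibroi {VERB,ADV}; 5:shunt {NOUN}; 6:flosniax {ADJ,VERB}; 7:shunt {NOUN}; 8:shunt {NOUN}.
If word 4 were VERB, no tagging could satisfy rule 1; so word 4 is ADV.
If word 6 were VERB, no tagging could satisfy rule 1; so word 6 is ADJ.
If word 1 were VERB, no tagging could satisfy rule 5; so word 1 is ADV.
That leaves exactly one tagging: ADV DET NOUN ADV NOUN ADJ NOUN NOUN.
Verifying each rule — rule 1 ✓; rule 2 ✓; rule 3 ✓; rule 4 ✓; rule 5 ✓.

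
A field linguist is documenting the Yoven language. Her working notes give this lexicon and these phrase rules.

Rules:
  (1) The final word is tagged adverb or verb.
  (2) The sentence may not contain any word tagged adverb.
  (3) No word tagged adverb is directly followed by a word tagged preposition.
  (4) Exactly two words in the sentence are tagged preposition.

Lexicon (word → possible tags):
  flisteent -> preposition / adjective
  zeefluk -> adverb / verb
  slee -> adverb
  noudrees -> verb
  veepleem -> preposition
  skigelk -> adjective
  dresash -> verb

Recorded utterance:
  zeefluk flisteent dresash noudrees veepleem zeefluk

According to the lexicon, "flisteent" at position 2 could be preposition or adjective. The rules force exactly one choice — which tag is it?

Candidates per position — 1:zeefluk {adverb,verb}; 2:flisteent {preposition,adjective}; 3:dresash {verb}; 4:noudrees {verb}; 5:veepleem {preposition}; 6:zeefluk {adverb,verb}.
Position 1: adverb is ruled out by rule 2; that leaves verb.
Position 2: adjective is ruled out by rule 4; that leaves preposition.
Position 6: adverb is ruled out by rule 2; that leaves verb.
The unique satisfying tagging is: verb preposition verb verb preposition verb.
Check: rule 1 holds; rule 2 holds; rule 3 holds; rule 4 holds.

preposition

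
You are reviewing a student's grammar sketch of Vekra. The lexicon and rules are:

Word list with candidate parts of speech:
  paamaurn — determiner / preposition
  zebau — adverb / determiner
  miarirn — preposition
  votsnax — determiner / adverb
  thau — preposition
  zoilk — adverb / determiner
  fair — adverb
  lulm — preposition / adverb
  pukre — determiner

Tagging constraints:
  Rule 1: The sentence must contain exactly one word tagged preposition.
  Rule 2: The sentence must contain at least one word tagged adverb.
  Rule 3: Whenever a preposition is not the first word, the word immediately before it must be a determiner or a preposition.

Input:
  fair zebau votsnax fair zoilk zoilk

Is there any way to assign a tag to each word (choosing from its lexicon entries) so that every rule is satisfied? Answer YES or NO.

Candidates per position — 1:fair {adverb}; 2:zebau {adverb,determiner}; 3:votsnax {determiner,adverb}; 4:fair {adverb}; 5:zoilk {adverb,determiner}; 6:zoilk {adverb,determiner}.
Rule 1 cannot be satisfied by any choice of tags from the lexicon.
So there is no consistent tagging.

NO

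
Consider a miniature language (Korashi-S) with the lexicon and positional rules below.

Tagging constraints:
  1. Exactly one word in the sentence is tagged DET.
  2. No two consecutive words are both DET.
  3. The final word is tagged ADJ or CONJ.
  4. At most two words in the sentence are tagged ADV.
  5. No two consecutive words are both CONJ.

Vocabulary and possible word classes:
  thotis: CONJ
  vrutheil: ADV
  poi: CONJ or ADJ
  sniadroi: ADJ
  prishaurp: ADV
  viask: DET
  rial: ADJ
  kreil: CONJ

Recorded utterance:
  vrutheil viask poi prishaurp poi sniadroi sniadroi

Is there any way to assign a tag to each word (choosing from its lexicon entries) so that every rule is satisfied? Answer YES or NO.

Candidates per position — 1:vrutheil {ADV}; 2:viask {DET}; 3:poi {CONJ,ADJ}; 4:prishaurp {ADV}; 5:poi {CONJ,ADJ}; 6:sniadroi {ADJ}; 7:sniadroi {ADJ}.
One satisfying assignment: ADV DET ADJ ADV ADJ ADJ ADJ.
Verifying each rule — rule 1 holds; rule 2 holds; rule 3 holds; rule 4 holds; rule 5 holds.

YES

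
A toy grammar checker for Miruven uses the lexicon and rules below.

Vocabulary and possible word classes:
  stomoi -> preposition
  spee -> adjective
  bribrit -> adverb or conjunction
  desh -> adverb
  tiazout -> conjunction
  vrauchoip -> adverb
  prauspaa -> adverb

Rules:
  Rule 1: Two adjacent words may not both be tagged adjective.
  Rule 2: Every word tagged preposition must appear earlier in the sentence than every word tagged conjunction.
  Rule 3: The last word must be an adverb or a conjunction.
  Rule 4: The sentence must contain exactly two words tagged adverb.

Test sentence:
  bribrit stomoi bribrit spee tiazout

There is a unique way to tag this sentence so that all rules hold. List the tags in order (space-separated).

Candidates per position — 1:bribrit {adverb,conjunction}; 2:stomoi {preposition}; 3:bribrit {adverb,conjunction}; 4:spee {adjective}; 5:tiazout {conjunction}.
At position 1, choosing conjunction makes rule 2 impossible to satisfy; hence adverb.
At position 3, choosing conjunction makes rule 4 impossible to satisfy; hence adverb.
The unique satisfying tagging is: adverb preposition adverb adjective conjunction.
Verifying each rule — rule 1 ✓; rule 2 ✓; rule 3 ✓; rule 4 ✓.

adverb preposition adverb adjective conjunction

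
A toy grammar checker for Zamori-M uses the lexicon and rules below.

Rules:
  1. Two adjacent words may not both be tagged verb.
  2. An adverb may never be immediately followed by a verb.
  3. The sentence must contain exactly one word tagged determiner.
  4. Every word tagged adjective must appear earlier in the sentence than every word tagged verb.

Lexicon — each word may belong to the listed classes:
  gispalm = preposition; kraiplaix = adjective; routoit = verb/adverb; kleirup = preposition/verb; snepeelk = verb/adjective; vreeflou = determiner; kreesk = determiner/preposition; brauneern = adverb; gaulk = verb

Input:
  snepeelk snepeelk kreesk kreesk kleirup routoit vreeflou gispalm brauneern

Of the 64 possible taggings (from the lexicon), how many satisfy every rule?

6

Candidates per position — 1:snepeelk {verb,adjective}; 2:snepeelk {verb,adjective}; 3:kreesk {determiner,preposition}; 4:kreesk {determiner,preposition}; 5:kleirup {preposition,verb}; 6:routoit {verb,adverb}; 7:vreeflou {determiner}; 8:gispalm {preposition}; 9:brauneern {adverb}.
There are 64 candidate sequences in total.
Checking each against the rules leaves 6 sequences.
Count = 6.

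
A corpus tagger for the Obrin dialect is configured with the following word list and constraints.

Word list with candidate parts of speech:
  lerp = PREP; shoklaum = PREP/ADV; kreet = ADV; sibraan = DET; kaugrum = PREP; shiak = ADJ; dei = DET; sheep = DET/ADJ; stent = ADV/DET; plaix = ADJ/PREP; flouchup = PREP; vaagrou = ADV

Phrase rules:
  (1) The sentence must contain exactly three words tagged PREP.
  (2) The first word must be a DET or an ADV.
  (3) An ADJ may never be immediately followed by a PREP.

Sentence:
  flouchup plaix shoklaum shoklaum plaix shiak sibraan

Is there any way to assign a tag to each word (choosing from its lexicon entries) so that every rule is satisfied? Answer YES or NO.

NO

Candidates per position — 1:flouchup {PREP}; 2:plaix {ADJ,PREP}; 3:shoklaum {PREP,ADV}; 4:shoklaum {PREP,ADV}; 5:plaix {ADJ,PREP}; 6:shiak {ADJ}; 7:sibraan {DET}.
Rule 2 cannot be satisfied by any choice of tags from the lexicon.
So there is no consistent tagging.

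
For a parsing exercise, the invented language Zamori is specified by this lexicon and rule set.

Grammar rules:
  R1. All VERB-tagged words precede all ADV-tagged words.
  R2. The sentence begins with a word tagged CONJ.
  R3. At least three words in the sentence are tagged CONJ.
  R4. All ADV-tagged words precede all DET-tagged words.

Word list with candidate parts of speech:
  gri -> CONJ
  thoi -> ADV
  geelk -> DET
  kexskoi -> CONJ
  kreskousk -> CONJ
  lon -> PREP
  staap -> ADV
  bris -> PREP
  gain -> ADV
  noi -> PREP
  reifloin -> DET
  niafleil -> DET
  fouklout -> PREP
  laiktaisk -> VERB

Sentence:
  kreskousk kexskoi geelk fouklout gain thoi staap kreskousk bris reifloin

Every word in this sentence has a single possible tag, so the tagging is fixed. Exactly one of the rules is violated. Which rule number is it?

Fixed tagging: CONJ CONJ DET PREP ADV ADV ADV CONJ PREP DET.
Applying the rules: R1 holds, R2 holds, R3 holds, R4 violated.
Only rule 4 fails.

4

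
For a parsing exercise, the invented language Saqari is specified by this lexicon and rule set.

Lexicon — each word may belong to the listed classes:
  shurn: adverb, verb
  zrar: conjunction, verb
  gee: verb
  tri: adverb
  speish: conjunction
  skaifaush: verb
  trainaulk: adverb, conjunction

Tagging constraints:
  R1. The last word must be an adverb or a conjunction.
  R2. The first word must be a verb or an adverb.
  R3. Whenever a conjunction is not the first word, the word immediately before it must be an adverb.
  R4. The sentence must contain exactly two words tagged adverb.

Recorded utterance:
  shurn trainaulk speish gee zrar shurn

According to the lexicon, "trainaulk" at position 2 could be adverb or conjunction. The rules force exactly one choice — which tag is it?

adverb

Candidates per position — 1:shurn {adverb,verb}; 2:trainaulk {adverb,conjunction}; 3:speish {conjunction}; 4:gee {verb}; 5:zrar {conjunction,verb}; 6:shurn {adverb,verb}.
Position 2: conjunction is ruled out by rule 3; that leaves adverb.
Position 5: conjunction is ruled out by rule 3; that leaves verb.
Position 6: verb is ruled out by rule 1; that leaves adverb.
Position 1: adverb is ruled out by rule 4; that leaves verb.
The unique satisfying tagging is: verb adverb conjunction verb verb adverb.
Verifying each rule — rule 1 satisfied; rule 2 satisfied; rule 3 satisfied; rule 4 satisfied.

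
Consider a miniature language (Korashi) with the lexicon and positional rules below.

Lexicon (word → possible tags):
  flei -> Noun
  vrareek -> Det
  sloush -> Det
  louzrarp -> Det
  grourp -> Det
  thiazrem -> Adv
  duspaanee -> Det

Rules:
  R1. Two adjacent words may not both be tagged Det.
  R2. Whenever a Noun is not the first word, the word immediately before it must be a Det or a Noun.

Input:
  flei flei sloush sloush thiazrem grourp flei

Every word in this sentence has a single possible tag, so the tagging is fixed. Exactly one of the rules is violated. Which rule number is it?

Fixed tagging: Noun Noun Det Det Adv Det Noun.
Rule check: R1 ✗, R2 ✓.
Only rule 1 fails.

1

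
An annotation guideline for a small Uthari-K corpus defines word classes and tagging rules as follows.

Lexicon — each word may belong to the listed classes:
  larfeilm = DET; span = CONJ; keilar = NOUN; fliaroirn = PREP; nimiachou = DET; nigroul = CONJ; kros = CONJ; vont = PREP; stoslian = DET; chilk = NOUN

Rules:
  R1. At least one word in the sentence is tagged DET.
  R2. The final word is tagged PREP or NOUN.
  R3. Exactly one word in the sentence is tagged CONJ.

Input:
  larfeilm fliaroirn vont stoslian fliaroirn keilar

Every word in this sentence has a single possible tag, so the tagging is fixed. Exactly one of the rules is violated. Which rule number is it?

3

Fixed tagging: DET PREP PREP DET PREP NOUN.
Applying the rules: R1 pass, R2 pass, R3 fail.
Only rule 3 fails.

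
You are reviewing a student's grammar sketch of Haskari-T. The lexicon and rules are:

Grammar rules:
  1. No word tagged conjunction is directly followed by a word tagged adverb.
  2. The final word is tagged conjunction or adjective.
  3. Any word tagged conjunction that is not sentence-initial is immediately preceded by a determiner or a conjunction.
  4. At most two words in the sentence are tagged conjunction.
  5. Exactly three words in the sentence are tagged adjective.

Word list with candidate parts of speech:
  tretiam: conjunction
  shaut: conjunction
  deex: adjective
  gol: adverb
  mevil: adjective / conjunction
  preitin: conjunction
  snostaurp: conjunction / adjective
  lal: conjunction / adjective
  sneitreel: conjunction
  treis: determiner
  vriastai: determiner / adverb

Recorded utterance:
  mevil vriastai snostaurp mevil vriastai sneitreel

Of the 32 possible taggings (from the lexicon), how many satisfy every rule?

2

Candidates per position — 1:mevil {adjective,conjunction}; 2:vriastai {determiner,adverb}; 3:snostaurp {conjunction,adjective}; 4:mevil {adjective,conjunction}; 5:vriastai {determiner,adverb}; 6:sneitreel {conjunction}.
There are 32 candidate sequences in total.
The sequences that satisfy every rule: adjective determiner adjective adjective determiner conjunction; adjective adverb adjective adjective determiner conjunction.
Count = 2.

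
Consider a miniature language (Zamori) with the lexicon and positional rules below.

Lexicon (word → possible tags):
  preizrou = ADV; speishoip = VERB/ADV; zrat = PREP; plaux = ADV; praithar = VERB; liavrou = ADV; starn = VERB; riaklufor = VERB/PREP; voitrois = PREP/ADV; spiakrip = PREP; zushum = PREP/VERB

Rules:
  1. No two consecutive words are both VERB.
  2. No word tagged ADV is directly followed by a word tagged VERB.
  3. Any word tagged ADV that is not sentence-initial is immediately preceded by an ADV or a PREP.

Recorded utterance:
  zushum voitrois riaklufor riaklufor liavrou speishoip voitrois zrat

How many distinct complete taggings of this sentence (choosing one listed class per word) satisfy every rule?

10

Candidates per position — 1:zushum {PREP,VERB}; 2:voitrois {PREP,ADV}; 3:riaklufor {VERB,PREP}; 4:riaklufor {VERB,PREP}; 5:liavrou {ADV}; 6:speishoip {VERB,ADV}; 7:voitrois {PREP,ADV}; 8:zrat {PREP}.
There are 64 candidate sequences in total.
Checking each against the rules leaves 10 sequences.
Count = 10.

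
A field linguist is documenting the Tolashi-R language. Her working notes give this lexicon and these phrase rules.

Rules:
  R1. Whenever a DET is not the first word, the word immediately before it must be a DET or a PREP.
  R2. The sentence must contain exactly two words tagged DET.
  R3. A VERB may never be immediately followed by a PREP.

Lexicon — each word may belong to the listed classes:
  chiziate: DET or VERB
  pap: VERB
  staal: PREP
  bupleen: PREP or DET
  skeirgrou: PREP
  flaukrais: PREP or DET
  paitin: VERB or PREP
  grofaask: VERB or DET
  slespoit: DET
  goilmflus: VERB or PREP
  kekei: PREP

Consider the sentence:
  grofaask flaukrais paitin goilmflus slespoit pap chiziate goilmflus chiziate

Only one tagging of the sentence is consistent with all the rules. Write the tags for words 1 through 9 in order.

Candidates per position — 1:grofaask {VERB,DET}; 2:flaukrais {PREP,DET}; 3:paitin {VERB,PREP}; 4:goilmflus {VERB,PREP}; 5:slespoit {DET}; 6:pap {VERB}; 7:chiziate {DET,VERB}; 8:goilmflus {VERB,PREP}; 9:chiziate {DET,VERB}.
Word 4 cannot be VERB — rule 1 would then fail for every completion. It is PREP.
Word 7 cannot be DET — rule 1 would then fail for every completion. It is VERB.
Word 8 cannot be PREP — rule 3 would then fail for every completion. It is VERB.
Word 9 cannot be DET — rule 1 would then fail for every completion. It is VERB.
Word 3 cannot be VERB — rule 3 would then fail for every completion. It is PREP.
The remaining ambiguous positions (1, 2) are resolved jointly — only one combination satisfies every rule.
That leaves exactly one tagging: DET PREP PREP PREP DET VERB VERB VERB VERB.
Check: rule 1 ✓; rule 2 ✓; rule 3 ✓.

DET PREP PREP PREP DET VERB VERB VERB VERB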